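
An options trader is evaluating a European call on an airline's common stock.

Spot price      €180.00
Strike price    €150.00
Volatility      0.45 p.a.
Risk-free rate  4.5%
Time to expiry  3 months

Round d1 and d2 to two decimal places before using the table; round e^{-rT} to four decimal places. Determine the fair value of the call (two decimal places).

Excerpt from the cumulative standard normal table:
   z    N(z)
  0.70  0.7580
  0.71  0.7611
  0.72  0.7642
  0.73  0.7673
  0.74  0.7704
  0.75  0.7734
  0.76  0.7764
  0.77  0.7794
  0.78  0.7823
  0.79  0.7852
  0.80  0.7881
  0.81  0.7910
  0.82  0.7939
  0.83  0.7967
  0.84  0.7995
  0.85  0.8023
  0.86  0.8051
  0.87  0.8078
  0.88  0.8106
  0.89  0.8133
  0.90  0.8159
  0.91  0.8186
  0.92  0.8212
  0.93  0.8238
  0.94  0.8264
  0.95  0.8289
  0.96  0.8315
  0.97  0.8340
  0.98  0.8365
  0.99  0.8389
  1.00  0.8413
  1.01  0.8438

€35.41

σ√T = 0.45 × 0.5000 = 0.2250
d₁ = [ln(180/150) + (0.045 + ½·0.45²)·0.25] / (σ√T) = (0.1823 + 0.0366) / 0.2250 = 0.9728 ⇒ 0.97
d₂ = 0.9728 − 0.2250 = 0.7478 ⇒ 0.75
e^(−rT) = e^(−0.045·0.25) = 0.9888
N(d₁) = N(0.97) = 0.8340;  N(d₂) = N(0.75) = 0.7734
C = 180·0.8340 − 150·0.9888·0.7734 = 150.1200 − 114.7107 = 35.4093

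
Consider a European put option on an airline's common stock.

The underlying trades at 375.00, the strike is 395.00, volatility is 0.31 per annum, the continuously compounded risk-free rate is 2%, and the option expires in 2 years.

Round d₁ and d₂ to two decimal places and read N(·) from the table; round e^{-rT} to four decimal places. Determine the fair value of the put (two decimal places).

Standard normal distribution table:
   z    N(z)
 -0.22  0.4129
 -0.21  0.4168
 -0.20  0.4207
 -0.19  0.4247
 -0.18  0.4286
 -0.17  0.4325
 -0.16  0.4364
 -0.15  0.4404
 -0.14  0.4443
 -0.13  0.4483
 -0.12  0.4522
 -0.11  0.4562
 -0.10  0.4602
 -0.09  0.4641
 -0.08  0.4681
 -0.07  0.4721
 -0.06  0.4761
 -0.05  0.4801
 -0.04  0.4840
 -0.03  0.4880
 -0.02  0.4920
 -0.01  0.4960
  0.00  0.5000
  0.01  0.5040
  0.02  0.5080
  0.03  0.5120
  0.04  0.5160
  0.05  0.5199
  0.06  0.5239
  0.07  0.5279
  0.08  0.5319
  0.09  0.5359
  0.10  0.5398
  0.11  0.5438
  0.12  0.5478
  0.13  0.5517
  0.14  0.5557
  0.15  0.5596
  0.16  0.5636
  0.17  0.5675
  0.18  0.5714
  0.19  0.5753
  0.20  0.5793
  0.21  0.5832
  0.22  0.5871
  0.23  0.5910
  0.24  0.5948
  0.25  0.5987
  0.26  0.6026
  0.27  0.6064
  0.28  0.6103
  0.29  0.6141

σ√T = 0.31 × 1.4142 = 0.4384
ln(S/K) + (r + σ²/2)T = ln(375/395) + (0.02 + 0.31²/2)·2 = -0.0520 + 0.1361 = 0.0841
d₁ = 0.0841 / 0.4384 = 0.1919 ≈ 0.19
d₂ = d₁ − σ√T = 0.1919 − 0.4384 = -0.2465 ≈ -0.25
exp(−rT) = exp(−0.02·2) = 0.9608
N(−d₂) = N(0.25) = 0.5987;  N(−d₁) = N(-0.19) = 0.4247
P = 395·0.9608·0.5987 − 375·0.4247 = 227.2162 − 159.2625 = 67.9537

67.95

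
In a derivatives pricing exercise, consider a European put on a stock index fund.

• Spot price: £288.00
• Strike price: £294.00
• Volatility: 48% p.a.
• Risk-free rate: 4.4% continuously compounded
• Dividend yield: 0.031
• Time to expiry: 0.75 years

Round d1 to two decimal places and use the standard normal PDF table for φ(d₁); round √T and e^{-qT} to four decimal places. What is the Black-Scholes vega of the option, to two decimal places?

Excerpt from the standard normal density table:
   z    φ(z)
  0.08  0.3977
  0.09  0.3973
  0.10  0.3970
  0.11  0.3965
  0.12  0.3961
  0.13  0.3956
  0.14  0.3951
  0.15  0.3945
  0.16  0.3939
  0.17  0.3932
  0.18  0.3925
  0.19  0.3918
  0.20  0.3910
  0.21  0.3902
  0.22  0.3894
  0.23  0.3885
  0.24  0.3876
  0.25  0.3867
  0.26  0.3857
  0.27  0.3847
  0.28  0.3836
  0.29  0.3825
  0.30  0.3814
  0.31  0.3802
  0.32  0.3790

95.64

T = 0.75;  σ√T = 0.4157
ln(S/K) + (r − q + σ²/2)T = ln(288/294) + (0.044 − 0.031 + 0.48²/2)·0.75 = -0.0206 + 0.0961 = 0.0755
d₁ = 0.0755 / 0.4157 = 0.1817 ⇒ 0.18
√T = √0.75 = 0.8660
φ(d₁) = φ(0.18) = 0.3925
e^(−qT) = e^(−0.031·0.75) = 0.9770
vega = S·e^(−qT)·φ(d₁)·√T = 288·0.9770·0.3925·0.8660 = 95.6411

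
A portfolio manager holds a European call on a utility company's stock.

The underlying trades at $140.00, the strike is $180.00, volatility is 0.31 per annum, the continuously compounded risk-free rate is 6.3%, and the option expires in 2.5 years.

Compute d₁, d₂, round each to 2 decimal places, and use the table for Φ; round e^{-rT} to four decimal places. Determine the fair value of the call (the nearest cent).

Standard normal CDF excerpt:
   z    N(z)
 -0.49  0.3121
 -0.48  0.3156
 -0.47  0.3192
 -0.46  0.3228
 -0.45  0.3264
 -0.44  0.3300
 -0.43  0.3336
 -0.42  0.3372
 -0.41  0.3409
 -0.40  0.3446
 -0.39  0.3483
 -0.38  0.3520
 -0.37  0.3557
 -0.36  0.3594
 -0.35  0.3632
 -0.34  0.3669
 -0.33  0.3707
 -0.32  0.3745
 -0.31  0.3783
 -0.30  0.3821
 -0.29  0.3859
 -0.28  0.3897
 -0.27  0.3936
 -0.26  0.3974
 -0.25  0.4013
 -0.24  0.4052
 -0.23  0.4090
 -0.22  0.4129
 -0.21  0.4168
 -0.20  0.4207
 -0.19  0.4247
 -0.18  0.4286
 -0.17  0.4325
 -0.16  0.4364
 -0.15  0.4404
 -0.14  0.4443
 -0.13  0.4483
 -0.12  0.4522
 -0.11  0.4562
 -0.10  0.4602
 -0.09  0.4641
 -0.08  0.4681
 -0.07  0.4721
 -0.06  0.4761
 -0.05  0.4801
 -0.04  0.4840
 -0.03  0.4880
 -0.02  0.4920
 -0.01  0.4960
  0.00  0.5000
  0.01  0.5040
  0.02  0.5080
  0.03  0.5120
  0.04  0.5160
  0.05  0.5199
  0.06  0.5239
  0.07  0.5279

T = 2.5;  σ√T = 0.4902
ln(S/K) + (r + σ²/2)T = ln(140/180) + (0.063 + 0.31²/2)·2.5 = -0.2513 + 0.2776 = 0.0263
d₁ = 0.0263 / 0.4902 = 0.0537 which rounds to 0.05
d₂ = d₁ − σ√T = 0.0537 − 0.4902 = -0.4365 which rounds to -0.44
exp(−rT) = exp(−0.063·2.5) = 0.8543
C = 140·N(0.05) − 180·0.8543·N(-0.44) = 140·0.5199 − 180·0.8543·0.3300 = 72.7860 − 50.7454 = 22.0406

$22.04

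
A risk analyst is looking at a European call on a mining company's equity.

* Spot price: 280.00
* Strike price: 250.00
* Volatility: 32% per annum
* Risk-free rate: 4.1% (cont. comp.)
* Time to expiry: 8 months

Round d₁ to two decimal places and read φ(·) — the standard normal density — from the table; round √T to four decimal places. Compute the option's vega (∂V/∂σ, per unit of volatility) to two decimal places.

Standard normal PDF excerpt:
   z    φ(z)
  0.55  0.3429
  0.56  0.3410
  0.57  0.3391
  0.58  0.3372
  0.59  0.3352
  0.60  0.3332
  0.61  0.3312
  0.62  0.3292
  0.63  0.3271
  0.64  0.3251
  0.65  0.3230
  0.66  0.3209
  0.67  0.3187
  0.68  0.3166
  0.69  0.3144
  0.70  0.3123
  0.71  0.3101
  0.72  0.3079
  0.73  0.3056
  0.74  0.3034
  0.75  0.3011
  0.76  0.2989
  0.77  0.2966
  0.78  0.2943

72.86

σ√T = 0.32·√0.6667 = 0.2613
d₁ = [ln(280/250) + (0.041 + 0.32²/2)·0.6667] / 0.2613 = [0.1133 + 0.0615] / 0.2613 = 0.6690 ≈ 0.67
√T = √0.6667 = 0.8165
φ(d₁) = φ(0.67) = 0.3187
vega = S·φ(d₁)·√T = 280·0.3187·0.8165 = 72.8612
(Vega is the same for a European call and put with the same parameters.)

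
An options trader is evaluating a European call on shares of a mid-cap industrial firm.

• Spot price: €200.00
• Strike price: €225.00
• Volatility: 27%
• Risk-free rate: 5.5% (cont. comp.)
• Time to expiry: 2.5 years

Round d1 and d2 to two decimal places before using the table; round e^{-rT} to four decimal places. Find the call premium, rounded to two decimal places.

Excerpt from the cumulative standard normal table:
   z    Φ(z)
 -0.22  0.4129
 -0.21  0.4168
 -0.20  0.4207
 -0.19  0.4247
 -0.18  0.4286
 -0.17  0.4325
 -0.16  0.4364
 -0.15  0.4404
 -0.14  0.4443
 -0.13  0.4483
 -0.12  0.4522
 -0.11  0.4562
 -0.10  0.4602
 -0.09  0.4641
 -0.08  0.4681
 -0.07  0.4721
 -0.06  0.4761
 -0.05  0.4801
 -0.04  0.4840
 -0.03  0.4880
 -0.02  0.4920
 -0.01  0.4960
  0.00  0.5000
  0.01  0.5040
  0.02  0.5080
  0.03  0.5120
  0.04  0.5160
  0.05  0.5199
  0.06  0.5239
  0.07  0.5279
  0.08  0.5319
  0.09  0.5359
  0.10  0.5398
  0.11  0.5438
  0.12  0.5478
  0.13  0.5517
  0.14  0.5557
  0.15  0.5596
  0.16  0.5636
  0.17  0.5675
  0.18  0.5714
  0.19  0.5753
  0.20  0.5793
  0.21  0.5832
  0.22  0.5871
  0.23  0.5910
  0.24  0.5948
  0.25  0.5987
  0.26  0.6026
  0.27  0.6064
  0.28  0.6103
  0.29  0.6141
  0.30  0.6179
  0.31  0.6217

€35.71

σ√T = 0.27·√2.5 = 0.4269
d₁ = [ln(200/225) + (0.055 + 0.27²/2)·2.5] / 0.4269 = [-0.1178 + 0.2286] / 0.4269 = 0.2596 → 0.26
d₂ = d₁ − σ√T = 0.2596 − 0.4269 = -0.1673 → -0.17
e^(−rT) = e^(−0.055·2.5) = 0.8715
N(d₁) = N(0.26) = 0.6026;  N(d₂) = N(-0.17) = 0.4325
C = 200·0.6026 − 225·0.8715·0.4325 = 120.5200 − 84.8078 = 35.7122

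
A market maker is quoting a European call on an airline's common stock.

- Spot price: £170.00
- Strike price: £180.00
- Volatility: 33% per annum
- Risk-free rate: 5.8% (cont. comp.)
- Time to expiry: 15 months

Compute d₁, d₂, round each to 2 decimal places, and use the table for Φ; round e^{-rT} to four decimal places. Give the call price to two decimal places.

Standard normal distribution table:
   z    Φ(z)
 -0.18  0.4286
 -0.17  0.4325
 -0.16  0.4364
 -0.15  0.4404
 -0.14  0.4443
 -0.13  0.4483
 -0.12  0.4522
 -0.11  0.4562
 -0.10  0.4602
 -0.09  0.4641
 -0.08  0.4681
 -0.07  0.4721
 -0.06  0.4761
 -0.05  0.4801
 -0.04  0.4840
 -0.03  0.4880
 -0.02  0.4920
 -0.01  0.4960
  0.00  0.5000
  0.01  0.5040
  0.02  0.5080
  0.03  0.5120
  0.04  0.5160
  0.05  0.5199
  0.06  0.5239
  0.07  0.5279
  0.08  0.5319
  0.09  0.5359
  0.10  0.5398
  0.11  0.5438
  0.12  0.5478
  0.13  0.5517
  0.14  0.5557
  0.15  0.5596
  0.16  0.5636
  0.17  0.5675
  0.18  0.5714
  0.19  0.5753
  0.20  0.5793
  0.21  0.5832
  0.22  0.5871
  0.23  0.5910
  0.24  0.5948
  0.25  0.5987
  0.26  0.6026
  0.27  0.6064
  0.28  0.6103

T = 1.25;  σ√T = 0.3690
d₁ = [ln(170/180) + (0.058 + 0.33²/2)·1.25] / 0.3690 = [-0.0572 + 0.1406] / 0.3690 = 0.2261 ≈ 0.23
d₂ = d₁ − σ√T = 0.2261 − 0.3690 = -0.1429 ≈ -0.14
exp(−rT) = exp(−0.058·1.25) = 0.9301
N(d₁) = N(0.23) = 0.5910;  N(d₂) = N(-0.14) = 0.4443
C = 170·0.5910 − 180·0.9301·0.4443 = 100.4700 − 74.3838 = 26.0862

£26.09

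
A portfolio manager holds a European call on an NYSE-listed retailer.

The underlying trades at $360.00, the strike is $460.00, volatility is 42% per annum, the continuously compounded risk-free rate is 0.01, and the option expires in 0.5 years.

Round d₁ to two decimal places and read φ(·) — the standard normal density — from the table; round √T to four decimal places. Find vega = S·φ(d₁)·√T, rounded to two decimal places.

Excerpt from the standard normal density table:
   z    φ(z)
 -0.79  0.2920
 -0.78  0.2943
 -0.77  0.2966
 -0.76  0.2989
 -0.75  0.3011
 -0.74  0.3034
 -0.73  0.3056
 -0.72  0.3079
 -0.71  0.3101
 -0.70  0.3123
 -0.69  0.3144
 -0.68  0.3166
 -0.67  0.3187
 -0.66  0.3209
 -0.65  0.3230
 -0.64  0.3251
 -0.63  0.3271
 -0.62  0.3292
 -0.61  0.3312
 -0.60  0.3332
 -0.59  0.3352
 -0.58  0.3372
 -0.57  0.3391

σ√T = 0.42·√0.5 = 0.2970
d₁ = [ln(360/460) + (0.01 + 0.42²/2)·0.5] / 0.2970 = [-0.2451 + 0.0491] / 0.2970 = -0.6600 ≈ -0.66
√T = √0.5 = 0.7071
φ(d₁) = φ(-0.66) = 0.3209
vega = S·φ(d₁)·√T = 360·0.3209·0.7071 = 81.6870

81.69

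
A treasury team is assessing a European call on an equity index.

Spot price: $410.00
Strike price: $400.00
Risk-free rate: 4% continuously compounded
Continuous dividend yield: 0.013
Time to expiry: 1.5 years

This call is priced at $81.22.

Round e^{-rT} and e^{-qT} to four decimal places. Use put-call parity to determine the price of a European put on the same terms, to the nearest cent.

$55.85

e^(−qT) = e^(−0.013·1.5) = 0.9807;  e^(−rT) = e^(−0.04·1.5) = 0.9418
Put-call parity: C − P = S·e^(−qT) − K·e^(−rT) = 410·0.9807 − 400·0.9418 = 402.0870 − 376.7200 = 25.3670
P = C − (C − P) = 81.22 − (25.3670) = 55.8530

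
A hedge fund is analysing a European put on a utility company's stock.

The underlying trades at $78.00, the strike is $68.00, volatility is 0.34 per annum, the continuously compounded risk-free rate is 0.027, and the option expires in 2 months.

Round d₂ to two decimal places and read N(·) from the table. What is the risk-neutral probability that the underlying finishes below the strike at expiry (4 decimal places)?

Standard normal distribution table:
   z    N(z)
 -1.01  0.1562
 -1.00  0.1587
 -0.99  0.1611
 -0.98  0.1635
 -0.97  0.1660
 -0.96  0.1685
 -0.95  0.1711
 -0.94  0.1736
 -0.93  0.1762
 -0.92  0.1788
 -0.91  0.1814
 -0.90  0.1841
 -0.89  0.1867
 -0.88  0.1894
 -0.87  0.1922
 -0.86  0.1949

σ√T = 0.34·√0.1667 = 0.1388
d₁ = [ln(78/68) + (0.027 + 0.34²/2)·0.1667] / 0.1388 = [0.1372 + 0.0141] / 0.1388 = 1.0903 ⇒ 1.09
d₂ = d₁ − σ√T = 1.0903 − 0.1388 = 0.9515 ⇒ 0.95
Risk-neutral Pr[S_T < K] = N(−d₂) = N(-0.95) = 0.1711

0.1711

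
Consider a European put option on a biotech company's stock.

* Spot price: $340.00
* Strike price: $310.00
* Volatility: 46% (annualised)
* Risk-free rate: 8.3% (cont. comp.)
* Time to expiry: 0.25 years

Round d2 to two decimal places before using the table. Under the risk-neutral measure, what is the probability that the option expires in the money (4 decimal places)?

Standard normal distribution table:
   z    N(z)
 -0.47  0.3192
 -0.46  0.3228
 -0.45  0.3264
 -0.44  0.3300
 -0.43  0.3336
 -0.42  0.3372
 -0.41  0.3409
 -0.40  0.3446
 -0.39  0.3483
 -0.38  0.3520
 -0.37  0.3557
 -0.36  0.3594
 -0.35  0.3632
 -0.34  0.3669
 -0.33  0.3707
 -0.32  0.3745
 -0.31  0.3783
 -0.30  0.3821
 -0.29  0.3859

σ√T = 0.46·√0.25 = 0.2300
d₁ = [ln(340/310) + (0.083 + ½·0.46²)·0.25] / (σ√T) = (0.0924 + 0.0472) / 0.2300 = 0.6068 ≈ 0.61
d₂ = 0.6068 − 0.2300 = 0.3768 ≈ 0.38
Risk-neutral Pr[S_T < K] = N(−d₂) = N(-0.38) = 0.3520

0.3520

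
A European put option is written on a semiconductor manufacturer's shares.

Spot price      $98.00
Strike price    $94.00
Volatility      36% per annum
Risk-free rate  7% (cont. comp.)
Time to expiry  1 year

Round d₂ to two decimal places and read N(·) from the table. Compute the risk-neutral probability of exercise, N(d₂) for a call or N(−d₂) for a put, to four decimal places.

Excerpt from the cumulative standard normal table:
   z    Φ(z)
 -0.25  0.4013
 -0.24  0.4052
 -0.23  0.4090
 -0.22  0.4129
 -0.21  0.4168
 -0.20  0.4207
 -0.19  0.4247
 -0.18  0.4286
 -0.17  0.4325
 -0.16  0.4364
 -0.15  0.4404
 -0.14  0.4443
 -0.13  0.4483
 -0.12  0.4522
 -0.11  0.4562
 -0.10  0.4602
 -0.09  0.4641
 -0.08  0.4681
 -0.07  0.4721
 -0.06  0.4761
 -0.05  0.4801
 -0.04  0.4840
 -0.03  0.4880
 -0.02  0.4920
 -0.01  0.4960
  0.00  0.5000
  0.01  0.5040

0.4483

σ√T = 0.36·√1 = 0.3600
d₁ = [ln(98/94) + (0.07 + ½·0.36²)·1] / (σ√T) = (0.0417 + 0.1348) / 0.3600 = 0.4902 → 0.49
d₂ = 0.4902 − 0.3600 = 0.1302 → 0.13
Risk-neutral Pr[S_T < K] = N(−d₂) = N(-0.13) = 0.4483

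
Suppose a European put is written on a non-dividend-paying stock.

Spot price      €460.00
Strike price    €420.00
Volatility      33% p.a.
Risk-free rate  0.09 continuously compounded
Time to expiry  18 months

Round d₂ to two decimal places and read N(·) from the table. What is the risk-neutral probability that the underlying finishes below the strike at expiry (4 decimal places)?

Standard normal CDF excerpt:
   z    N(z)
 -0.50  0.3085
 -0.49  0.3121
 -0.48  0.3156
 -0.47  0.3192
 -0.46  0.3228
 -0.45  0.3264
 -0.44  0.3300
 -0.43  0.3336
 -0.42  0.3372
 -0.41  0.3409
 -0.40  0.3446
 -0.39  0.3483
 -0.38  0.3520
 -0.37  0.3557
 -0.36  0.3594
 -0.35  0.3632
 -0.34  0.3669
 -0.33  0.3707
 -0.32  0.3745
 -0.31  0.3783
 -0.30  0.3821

σ√T = 0.33·√1.5 = 0.4042
d₁ = [ln(460/420) + (0.09 + 0.33²/2)·1.5] / 0.4042 = [0.0910 + 0.2167] / 0.4042 = 0.7612 → 0.76
d₂ = d₁ − σ√T = 0.7612 − 0.4042 = 0.3570 → 0.36
Risk-neutral Pr[S_T < K] = N(−d₂) = N(-0.36) = 0.3594

0.3594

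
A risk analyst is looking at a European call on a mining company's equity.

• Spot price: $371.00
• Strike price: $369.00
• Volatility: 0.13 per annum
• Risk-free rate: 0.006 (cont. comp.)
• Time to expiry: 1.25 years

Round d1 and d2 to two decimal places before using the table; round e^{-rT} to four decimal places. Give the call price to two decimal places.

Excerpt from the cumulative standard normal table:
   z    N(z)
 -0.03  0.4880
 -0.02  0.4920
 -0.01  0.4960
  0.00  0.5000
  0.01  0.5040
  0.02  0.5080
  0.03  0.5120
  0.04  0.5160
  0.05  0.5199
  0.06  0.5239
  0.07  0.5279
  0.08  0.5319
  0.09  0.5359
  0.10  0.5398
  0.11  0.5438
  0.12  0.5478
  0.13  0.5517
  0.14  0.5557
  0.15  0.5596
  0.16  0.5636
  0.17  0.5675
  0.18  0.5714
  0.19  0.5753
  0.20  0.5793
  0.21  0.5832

$23.05

σ√T = 0.13 × 1.1180 = 0.1453
d₁ = [ln(371/369) + (0.006 + 0.13²/2)·1.25] / 0.1453 = [0.0054 + 0.0181] / 0.1453 = 0.1615 which rounds to 0.16
d₂ = d₁ − σ√T = 0.1615 − 0.1453 = 0.0161 which rounds to 0.02
e^(−rT) = e^(−0.006·1.25) = 0.9925
N(d₁) = N(0.16) = 0.5636;  N(d₂) = N(0.02) = 0.5080
C = 371·0.5636 − 369·0.9925·0.5080 = 209.0956 − 186.0461 = 23.0495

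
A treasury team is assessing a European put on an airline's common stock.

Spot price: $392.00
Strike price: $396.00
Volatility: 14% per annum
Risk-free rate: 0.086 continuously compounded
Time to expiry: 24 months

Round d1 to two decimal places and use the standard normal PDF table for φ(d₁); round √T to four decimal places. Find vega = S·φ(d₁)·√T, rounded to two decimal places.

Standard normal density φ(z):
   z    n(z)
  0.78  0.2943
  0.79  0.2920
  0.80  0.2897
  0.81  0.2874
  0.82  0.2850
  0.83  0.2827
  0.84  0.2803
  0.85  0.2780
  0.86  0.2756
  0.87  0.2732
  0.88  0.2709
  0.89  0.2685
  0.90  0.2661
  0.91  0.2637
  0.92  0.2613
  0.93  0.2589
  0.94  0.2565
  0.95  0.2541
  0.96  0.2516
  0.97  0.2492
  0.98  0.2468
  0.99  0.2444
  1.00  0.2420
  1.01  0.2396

σ√T = 0.14·√2 = 0.1980
d₁ = [ln(392/396) + (0.086 + 0.14²/2)·2] / 0.1980 = [-0.0102 + 0.1916] / 0.1980 = 0.9164 → 0.92
√T = √2 = 1.4142
φ(d₁) = φ(0.92) = 0.2613
vega = S·φ(d₁)·√T = 392·0.2613·1.4142 = 144.8559
(The call has the same vega.)

144.86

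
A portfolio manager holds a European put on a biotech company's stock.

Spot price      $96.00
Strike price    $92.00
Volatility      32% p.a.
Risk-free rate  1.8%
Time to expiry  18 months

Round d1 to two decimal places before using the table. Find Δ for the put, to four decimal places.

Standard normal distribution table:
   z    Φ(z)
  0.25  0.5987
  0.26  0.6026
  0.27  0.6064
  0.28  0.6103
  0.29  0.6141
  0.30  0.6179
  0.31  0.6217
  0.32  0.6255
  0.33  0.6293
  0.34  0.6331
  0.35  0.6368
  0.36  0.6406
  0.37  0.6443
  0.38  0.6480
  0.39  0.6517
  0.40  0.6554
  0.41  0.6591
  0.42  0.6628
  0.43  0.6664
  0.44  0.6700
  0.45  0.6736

-0.3557

σ√T = 0.32 × 1.2247 = 0.3919
d₁ = [ln(96/92) + (0.018 + ½·0.32²)·1.5] / (σ√T) = (0.0426 + 0.1038) / 0.3919 = 0.3734 ⇒ 0.37
N(d₁) = N(0.37) = 0.6443
Δ_put = N(d₁) − 1 = 0.6443 − 1 = -0.3557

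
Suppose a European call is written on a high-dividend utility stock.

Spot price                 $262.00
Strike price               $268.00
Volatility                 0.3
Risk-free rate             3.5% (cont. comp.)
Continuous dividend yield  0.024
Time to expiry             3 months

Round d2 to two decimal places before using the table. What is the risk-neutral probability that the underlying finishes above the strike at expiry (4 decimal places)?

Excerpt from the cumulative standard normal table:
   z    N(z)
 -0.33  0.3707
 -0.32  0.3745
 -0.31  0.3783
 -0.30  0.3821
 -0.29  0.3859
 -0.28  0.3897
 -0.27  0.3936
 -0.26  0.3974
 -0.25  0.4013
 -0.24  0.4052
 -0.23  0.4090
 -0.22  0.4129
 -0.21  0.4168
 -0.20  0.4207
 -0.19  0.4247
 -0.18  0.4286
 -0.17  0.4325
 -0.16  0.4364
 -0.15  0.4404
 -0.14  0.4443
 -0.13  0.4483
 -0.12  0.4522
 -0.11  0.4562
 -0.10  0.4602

0.4168

σ√T = 0.3·√0.25 = 0.1500
ln(S/K) + (r − q + σ²/2)T = ln(262/268) + (0.035 − 0.024 + 0.3²/2)·0.25 = -0.0226 + 0.0140 = -0.0086
d₁ = -0.0086 / 0.1500 = -0.0576 ⇒ -0.06
d₂ = d₁ − σ√T = -0.0576 − 0.1500 = -0.2076 ⇒ -0.21
Risk-neutral Pr[S_T > K] = N(d₂) = N(-0.21) = 0.4168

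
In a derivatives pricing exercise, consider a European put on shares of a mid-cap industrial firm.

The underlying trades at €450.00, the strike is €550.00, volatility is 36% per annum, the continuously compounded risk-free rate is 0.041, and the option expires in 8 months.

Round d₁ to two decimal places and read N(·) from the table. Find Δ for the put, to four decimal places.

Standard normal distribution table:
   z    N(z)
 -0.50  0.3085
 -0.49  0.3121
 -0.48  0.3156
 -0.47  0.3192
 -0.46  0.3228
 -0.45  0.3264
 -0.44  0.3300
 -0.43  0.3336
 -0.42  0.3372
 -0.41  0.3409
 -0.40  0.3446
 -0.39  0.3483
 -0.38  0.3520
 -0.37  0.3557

-0.6700

T = 0.6667;  σ√T = 0.2939
d₁ = [ln(450/550) + (0.041 + 0.36²/2)·0.6667] / 0.2939 = [-0.2007 + 0.0705] / 0.2939 = -0.4427 which rounds to -0.44
N(d₁) = N(-0.44) = 0.3300
Δ_put = N(d₁) − 1 = 0.3300 − 1 = -0.6700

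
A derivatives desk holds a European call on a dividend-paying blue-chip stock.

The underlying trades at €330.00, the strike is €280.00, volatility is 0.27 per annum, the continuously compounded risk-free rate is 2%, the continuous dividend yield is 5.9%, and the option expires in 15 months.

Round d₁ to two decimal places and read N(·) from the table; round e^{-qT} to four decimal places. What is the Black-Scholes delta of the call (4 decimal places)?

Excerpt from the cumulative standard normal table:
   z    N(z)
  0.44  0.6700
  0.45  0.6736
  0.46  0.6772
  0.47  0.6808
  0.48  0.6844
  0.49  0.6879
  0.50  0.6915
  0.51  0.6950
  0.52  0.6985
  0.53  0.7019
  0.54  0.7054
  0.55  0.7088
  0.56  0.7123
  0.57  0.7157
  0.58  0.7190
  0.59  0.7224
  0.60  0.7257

σ√T = 0.27 × 1.1180 = 0.3019
d₁ = [ln(330/280) + (0.02 − 0.059 + 0.27²/2)·1.25] / 0.3019 = [0.1643 − 0.0032] / 0.3019 = 0.5337 which rounds to 0.53
N(d₁) = N(0.53) = 0.7019
Δ_call = e^(−qT)·N(d₁) = 0.9289·0.7019 = 0.6520

0.6520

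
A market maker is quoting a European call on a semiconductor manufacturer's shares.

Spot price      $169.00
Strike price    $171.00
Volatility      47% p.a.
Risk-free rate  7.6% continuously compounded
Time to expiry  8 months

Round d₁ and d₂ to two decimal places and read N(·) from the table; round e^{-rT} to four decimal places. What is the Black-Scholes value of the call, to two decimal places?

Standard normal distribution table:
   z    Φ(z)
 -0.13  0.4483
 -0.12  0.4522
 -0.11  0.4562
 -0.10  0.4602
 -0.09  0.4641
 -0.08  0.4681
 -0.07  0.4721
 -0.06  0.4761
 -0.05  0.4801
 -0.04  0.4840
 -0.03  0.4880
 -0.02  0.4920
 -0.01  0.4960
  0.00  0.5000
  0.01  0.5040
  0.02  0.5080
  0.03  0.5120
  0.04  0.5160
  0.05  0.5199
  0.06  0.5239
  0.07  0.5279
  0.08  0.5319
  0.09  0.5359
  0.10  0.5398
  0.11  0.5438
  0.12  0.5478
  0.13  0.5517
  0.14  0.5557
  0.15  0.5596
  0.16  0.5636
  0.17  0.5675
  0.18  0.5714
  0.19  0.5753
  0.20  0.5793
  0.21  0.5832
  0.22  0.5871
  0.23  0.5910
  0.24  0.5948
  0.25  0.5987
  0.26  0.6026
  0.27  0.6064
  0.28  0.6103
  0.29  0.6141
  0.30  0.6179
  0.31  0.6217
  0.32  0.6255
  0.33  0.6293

$28.34

σ√T = 0.47 × 0.8165 = 0.3838
ln(S/K) + (r + σ²/2)T = ln(169/171) + (0.076 + 0.47²/2)·0.6667 = -0.0118 + 0.1243 = 0.1125
d₁ = 0.1125 / 0.3838 = 0.2932 ⇒ 0.29
d₂ = d₁ − σ√T = 0.2932 − 0.3838 = -0.0905 ⇒ -0.09
exp(−rT) = exp(−0.076·0.6667) = 0.9506
N(d₁) = N(0.29) = 0.6141;  N(d₂) = N(-0.09) = 0.4641
C = 169·0.6141 − 171·0.9506·0.4641 = 103.7829 − 75.4407 = 28.3422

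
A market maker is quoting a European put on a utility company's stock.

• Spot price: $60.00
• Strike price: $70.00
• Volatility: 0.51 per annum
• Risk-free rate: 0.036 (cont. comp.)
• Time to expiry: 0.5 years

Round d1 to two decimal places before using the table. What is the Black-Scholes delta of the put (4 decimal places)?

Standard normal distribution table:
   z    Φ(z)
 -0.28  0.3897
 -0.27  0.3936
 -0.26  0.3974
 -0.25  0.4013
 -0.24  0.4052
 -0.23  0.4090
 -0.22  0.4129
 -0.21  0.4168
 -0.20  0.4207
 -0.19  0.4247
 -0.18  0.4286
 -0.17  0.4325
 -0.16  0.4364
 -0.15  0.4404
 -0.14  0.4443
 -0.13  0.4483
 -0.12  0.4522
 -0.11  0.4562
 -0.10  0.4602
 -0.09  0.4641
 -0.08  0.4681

-0.5793

σ√T = 0.51·√0.5 = 0.3606
d₁ = [ln(60/70) + (0.036 + 0.51²/2)·0.5] / 0.3606 = [-0.1542 + 0.0830] / 0.3606 = -0.1972 → -0.20
N(d₁) = N(-0.20) = 0.4207
Δ_put = N(d₁) − 1 = 0.4207 − 1 = -0.5793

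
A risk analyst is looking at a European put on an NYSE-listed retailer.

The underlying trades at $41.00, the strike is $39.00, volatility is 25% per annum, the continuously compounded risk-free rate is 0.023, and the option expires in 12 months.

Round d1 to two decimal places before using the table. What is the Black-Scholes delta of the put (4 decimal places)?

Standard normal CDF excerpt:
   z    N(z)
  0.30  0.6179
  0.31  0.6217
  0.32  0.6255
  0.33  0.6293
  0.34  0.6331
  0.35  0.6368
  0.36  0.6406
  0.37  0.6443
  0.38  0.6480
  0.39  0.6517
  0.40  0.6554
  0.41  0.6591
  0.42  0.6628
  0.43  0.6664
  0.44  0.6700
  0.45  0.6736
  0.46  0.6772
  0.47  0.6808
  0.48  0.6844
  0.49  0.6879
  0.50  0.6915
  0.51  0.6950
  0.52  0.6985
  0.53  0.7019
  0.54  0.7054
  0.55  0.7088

T = 1;  σ√T = 0.2500
ln(S/K) + (r + σ²/2)T = ln(41/39) + (0.023 + 0.25²/2)·1 = 0.0500 + 0.0542 = 0.1043
d₁ = 0.1043 / 0.2500 = 0.4170 which rounds to 0.42
N(d₁) = N(0.42) = 0.6628
Δ_put = N(d₁) − 1 = 0.6628 − 1 = -0.3372

-0.3372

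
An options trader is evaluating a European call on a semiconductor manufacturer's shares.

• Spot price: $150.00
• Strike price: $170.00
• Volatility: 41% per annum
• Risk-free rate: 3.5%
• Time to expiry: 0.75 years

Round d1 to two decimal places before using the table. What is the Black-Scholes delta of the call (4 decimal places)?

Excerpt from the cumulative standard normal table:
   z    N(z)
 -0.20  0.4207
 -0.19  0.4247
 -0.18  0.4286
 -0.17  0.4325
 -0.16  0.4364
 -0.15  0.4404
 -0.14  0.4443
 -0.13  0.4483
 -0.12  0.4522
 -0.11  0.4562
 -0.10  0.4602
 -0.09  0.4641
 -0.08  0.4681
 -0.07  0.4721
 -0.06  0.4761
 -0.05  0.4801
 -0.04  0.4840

0.4602

σ√T = 0.41·√0.75 = 0.3551
d₁ = [ln(150/170) + (0.035 + ½·0.41²)·0.75] / (σ√T) = (-0.1252 + 0.0893) / 0.3551 = -0.1010 ⇒ -0.10
N(d₁) = N(-0.10) = 0.4602
Δ_call = N(d₁) = 0.4602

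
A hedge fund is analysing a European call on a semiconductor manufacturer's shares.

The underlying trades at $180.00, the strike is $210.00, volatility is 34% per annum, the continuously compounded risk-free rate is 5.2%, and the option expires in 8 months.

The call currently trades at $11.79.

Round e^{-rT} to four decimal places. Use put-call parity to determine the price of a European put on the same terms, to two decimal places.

$34.63

exp(−rT) = exp(−0.052·0.6667) = 0.9659
Put-call parity: C − P = S − K·e^(−rT) = 180 − 210·0.9659 = 180 − 202.8390 = -22.8390
P = C − (C − P) = 11.79 − (-22.8390) = 34.6290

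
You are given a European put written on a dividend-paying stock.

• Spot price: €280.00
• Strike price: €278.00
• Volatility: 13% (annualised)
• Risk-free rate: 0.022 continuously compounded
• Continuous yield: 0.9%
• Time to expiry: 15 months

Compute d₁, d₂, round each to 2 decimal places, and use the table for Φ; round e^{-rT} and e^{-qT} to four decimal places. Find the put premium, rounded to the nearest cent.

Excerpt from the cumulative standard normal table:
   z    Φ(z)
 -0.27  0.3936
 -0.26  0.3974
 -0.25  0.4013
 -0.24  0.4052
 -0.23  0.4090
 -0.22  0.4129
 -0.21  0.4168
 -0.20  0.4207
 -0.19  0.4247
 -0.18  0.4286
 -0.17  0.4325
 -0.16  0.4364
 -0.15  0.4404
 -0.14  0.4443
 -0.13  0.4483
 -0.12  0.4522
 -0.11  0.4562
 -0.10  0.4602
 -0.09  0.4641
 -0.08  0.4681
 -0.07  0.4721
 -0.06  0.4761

€12.29

σ√T = 0.13·√1.25 = 0.1453
d₁ = [ln(280/278) + (0.022 − 0.009 + ½·0.13²)·1.25] / (σ√T) = (0.0072 + 0.0268) / 0.1453 = 0.2338 which rounds to 0.23
d₂ = 0.2338 − 0.1453 = 0.0885 which rounds to 0.09
exp(−qT) = exp(−0.009·1.25) = 0.9888;  exp(−rT) = exp(−0.022·1.25) = 0.9729
P = 278·0.9729·N(-0.09) − 280·0.9888·N(-0.23) = 278·0.9729·0.4641 − 280·0.9888·0.4090 = 125.5234 − 113.2374 = 12.2860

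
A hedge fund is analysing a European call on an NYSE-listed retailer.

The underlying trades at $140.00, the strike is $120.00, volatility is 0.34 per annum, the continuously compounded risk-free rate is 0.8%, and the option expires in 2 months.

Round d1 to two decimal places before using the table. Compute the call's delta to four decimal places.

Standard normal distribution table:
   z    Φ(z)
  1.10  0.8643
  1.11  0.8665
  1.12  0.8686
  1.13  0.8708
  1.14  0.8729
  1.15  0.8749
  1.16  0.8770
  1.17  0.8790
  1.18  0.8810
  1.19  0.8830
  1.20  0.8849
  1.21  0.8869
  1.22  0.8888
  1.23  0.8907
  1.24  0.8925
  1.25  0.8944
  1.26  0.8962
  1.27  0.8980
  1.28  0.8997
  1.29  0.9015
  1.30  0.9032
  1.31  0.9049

0.8830

σ√T = 0.34 × 0.4082 = 0.1388
ln(S/K) + (r + σ²/2)T = ln(140/120) + (0.008 + 0.34²/2)·0.1667 = 0.1542 + 0.0110 = 0.1651
d₁ = 0.1651 / 0.1388 = 1.1896 → 1.19
N(d₁) = N(1.19) = 0.8830
Δ_call = N(d₁) = 0.8830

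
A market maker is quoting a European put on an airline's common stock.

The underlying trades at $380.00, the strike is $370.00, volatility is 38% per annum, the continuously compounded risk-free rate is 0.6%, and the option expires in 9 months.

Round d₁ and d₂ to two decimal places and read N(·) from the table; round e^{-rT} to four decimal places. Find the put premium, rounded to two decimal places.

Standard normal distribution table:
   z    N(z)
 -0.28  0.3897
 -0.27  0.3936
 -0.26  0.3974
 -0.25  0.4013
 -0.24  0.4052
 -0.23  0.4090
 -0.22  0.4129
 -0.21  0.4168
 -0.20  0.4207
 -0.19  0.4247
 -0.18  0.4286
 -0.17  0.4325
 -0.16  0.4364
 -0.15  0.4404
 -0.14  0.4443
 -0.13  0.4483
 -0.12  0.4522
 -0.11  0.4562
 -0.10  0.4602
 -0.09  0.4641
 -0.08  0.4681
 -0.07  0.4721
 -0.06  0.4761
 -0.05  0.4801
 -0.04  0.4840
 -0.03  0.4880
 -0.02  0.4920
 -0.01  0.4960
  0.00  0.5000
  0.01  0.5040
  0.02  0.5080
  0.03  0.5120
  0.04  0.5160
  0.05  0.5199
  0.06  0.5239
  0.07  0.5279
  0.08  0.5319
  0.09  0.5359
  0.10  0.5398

$43.43

σ√T = 0.38 × 0.8660 = 0.3291
d₁ = [ln(380/370) + (0.006 + ½·0.38²)·0.75] / (σ√T) = (0.0267 + 0.0587) / 0.3291 = 0.2593 ⇒ 0.26
d₂ = 0.2593 − 0.3291 = -0.0698 ⇒ -0.07
exp(−rT) = exp(−0.006·0.75) = 0.9955
N(−d₂) = N(0.07) = 0.5279;  N(−d₁) = N(-0.26) = 0.3974
P = 370·0.9955·0.5279 − 380·0.3974 = 194.4440 − 151.0120 = 43.4320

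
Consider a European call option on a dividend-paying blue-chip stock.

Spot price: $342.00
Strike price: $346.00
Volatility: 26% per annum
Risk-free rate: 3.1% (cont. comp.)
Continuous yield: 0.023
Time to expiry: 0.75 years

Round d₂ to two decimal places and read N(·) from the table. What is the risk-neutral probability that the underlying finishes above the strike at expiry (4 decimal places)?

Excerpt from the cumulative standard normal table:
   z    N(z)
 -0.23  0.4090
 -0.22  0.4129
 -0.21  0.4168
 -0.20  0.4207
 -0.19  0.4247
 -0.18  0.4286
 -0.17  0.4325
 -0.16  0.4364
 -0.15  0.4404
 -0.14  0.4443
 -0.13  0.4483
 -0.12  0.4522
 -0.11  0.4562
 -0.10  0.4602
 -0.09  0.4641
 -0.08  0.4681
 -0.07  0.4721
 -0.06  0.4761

0.4443

σ√T = 0.26 × 0.8660 = 0.2252
d₁ = [ln(342/346) + (0.031 − 0.023 + 0.26²/2)·0.75] / 0.2252 = [-0.0116 + 0.0314] / 0.2252 = 0.0876 ⇒ 0.09
d₂ = d₁ − σ√T = 0.0876 − 0.2252 = -0.1376 ⇒ -0.14
Risk-neutral Pr[S_T > K] = N(d₂) = N(-0.14) = 0.4443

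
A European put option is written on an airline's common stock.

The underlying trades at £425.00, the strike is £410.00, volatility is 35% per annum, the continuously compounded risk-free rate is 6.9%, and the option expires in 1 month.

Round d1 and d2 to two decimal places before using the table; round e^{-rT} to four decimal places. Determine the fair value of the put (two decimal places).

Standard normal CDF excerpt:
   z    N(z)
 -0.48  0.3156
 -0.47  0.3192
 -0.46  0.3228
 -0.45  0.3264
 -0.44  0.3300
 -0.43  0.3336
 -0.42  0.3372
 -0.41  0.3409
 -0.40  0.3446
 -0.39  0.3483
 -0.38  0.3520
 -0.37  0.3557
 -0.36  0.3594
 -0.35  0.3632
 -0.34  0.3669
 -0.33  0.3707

T = 0.08333;  σ√T = 0.1010
d₁ = [ln(425/410) + (0.069 + ½·0.35²)·0.08333] / (σ√T) = (0.0359 + 0.0109) / 0.1010 = 0.4631 which rounds to 0.46
d₂ = 0.4631 − 0.1010 = 0.3620 which rounds to 0.36
e^(−rT) = e^(−0.069·0.08333) = 0.9943
N(−d₂) = N(-0.36) = 0.3594;  N(−d₁) = N(-0.46) = 0.3228
P = 410·0.9943·0.3594 − 425·0.3228 = 146.5141 − 137.1900 = 9.3241

£9.32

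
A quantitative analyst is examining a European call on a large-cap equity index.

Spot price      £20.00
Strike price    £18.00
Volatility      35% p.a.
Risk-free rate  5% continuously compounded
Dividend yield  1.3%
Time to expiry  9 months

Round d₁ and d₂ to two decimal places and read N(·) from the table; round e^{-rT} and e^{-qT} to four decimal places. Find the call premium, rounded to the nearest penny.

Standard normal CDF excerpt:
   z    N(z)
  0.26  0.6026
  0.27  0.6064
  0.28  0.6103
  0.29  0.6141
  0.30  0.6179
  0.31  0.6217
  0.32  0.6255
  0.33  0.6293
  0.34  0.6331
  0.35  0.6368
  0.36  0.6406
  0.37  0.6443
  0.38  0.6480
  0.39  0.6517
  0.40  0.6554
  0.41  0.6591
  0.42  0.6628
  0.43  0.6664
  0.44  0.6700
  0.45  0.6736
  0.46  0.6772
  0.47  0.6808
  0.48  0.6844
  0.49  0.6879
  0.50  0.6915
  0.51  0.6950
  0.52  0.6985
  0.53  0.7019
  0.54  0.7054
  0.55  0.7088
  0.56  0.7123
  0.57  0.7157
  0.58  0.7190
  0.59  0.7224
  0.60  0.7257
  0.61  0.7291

£3.66

σ√T = 0.35 × 0.8660 = 0.3031
d₁ = [ln(20/18) + (0.05 − 0.013 + ½·0.35²)·0.75] / (σ√T) = (0.1054 + 0.0737) / 0.3031 = 0.5907 → 0.59
d₂ = 0.5907 − 0.3031 = 0.2876 → 0.29
exp(−qT) = exp(−0.013·0.75) = 0.9903;  exp(−rT) = exp(−0.05·0.75) = 0.9632
N(d₁) = N(0.59) = 0.7224;  N(d₂) = N(0.29) = 0.6141
C = 20·0.9903·0.7224 − 18·0.9632·0.6141 = 14.3079 − 10.6470 = 3.6608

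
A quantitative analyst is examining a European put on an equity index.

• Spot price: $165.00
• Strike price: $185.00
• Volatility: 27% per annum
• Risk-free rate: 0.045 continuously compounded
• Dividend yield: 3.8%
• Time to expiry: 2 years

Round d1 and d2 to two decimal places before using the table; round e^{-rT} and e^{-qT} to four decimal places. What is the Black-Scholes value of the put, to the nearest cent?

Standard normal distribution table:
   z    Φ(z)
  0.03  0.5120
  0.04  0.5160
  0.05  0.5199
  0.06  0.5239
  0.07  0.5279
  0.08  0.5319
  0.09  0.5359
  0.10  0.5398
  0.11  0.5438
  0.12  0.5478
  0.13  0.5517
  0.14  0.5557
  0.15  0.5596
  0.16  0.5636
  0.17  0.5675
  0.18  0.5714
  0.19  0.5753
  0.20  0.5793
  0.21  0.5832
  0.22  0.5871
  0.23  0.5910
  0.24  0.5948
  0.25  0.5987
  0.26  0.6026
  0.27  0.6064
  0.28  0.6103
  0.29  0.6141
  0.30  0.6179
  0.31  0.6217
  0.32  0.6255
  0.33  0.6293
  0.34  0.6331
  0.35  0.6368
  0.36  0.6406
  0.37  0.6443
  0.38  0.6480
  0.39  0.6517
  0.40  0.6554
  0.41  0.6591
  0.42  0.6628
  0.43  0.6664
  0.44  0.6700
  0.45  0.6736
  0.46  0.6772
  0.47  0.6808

$33.16

T = 2;  σ√T = 0.3818
d₁ = [ln(165/185) + (0.045 − 0.038 + 0.27²/2)·2] / 0.3818 = [-0.1144 + 0.0869] / 0.3818 = -0.0720 which rounds to -0.07
d₂ = d₁ − σ√T = -0.0720 − 0.3818 = -0.4539 which rounds to -0.45
exp(−qT) = exp(−0.038·2) = 0.9268;  exp(−rT) = exp(−0.045·2) = 0.9139
N(−d₂) = N(0.45) = 0.6736;  N(−d₁) = N(0.07) = 0.5279
P = 185·0.9139·0.6736 − 165·0.9268·0.5279 = 113.8866 − 80.7275 = 33.1590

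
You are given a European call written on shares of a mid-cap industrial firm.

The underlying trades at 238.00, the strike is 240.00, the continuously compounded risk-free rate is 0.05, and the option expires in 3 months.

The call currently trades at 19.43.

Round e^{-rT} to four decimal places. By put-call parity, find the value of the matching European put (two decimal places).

18.45

e^(−rT) = e^(−0.05·0.25) = 0.9876
Put-call parity: C − P = S − K·e^(−rT) = 238 − 240·0.9876 = 238 − 237.0240 = 0.9760
P = C − (C − P) = 19.43 − (0.9760) = 18.4540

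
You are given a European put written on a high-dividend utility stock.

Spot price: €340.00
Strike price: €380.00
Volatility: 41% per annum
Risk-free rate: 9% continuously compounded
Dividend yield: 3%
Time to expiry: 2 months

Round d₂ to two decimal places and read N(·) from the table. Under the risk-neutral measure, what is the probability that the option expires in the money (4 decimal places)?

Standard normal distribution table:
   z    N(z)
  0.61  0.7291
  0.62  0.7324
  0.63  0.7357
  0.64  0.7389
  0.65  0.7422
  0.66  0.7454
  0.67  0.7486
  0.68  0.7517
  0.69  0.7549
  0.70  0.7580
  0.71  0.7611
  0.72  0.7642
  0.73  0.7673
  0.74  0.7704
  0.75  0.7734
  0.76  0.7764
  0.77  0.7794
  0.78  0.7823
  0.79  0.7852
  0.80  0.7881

0.7549

T = 0.1667;  σ√T = 0.1674
d₁ = [ln(340/380) + (0.09 − 0.03 + ½·0.41²)·0.1667] / (σ√T) = (-0.1112 + 0.0240) / 0.1674 = -0.5211 which rounds to -0.52
d₂ = -0.5211 − 0.1674 = -0.6884 which rounds to -0.69
Pr(exercise) under Q = N(−d₂) = N(0.69) = 0.7549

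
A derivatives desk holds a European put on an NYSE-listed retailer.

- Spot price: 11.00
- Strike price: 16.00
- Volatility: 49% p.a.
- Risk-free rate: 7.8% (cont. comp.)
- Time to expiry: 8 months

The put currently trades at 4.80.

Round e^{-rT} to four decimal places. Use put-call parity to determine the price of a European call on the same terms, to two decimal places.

exp(−rT) = exp(−0.078·0.6667) = 0.9493
Put-call parity: C − P = S − K·e^(−rT) = 11 − 16·0.9493 = 11 − 15.1888 = -4.1888
C = P + (C − P) = 4.80 + (-4.1888) = 0.6112

0.61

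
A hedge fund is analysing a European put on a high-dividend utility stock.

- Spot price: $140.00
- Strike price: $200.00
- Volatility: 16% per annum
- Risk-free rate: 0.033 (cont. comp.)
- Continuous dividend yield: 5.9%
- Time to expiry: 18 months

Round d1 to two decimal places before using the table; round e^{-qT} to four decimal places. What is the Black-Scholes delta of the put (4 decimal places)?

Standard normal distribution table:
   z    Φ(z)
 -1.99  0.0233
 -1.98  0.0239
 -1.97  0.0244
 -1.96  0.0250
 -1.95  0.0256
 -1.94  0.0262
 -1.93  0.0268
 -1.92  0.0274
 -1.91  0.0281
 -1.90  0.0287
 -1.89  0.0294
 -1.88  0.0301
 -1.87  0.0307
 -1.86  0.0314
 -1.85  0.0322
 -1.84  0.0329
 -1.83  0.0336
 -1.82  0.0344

σ√T = 0.16·√1.5 = 0.1960
d₁ = [ln(140/200) + (0.033 − 0.059 + ½·0.16²)·1.5] / (σ√T) = (-0.3567 − 0.0198) / 0.1960 = -1.9212 → -1.92
N(d₁) = N(-1.92) = 0.0274
Δ_put = exp(−qT)·(N(d₁) − 1) = 0.9153·(0.0274 − 1) = -0.8902

-0.8902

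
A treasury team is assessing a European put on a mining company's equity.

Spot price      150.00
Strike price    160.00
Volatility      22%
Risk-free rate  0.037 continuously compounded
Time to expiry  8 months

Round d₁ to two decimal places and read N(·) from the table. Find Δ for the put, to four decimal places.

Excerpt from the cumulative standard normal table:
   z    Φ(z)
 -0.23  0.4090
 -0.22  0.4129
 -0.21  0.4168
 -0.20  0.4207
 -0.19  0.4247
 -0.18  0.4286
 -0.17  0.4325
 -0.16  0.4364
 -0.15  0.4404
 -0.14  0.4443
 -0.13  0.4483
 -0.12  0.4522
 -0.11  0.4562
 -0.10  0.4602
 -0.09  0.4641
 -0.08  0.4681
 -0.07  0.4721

-0.5517

σ√T = 0.22·√0.6667 = 0.1796
d₁ = [ln(150/160) + (0.037 + ½·0.22²)·0.6667] / (σ√T) = (-0.0645 + 0.0408) / 0.1796 = -0.1322 ≈ -0.13
N(d₁) = N(-0.13) = 0.4483
Δ_put = N(d₁) − 1 = 0.4483 − 1 = -0.5517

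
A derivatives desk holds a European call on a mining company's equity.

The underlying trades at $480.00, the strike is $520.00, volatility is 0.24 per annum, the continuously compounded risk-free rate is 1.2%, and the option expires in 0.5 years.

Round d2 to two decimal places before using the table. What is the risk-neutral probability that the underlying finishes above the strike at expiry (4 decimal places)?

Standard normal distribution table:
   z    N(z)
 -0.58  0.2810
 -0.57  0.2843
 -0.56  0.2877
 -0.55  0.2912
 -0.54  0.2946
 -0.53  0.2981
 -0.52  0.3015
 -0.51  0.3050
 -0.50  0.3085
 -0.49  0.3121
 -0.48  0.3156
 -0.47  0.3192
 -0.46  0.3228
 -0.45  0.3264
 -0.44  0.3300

0.3015

σ√T = 0.24 × 0.7071 = 0.1697
d₁ = [ln(480/520) + (0.012 + 0.24²/2)·0.5] / 0.1697 = [-0.0800 + 0.0204] / 0.1697 = -0.3514 → -0.35
d₂ = d₁ − σ√T = -0.3514 − 0.1697 = -0.5212 → -0.52
Pr(exercise) under Q = N(d₂) = 0.3015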